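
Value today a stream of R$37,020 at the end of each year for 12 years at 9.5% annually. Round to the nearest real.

R$258,542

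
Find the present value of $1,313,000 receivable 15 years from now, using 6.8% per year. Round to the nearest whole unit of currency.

$489,436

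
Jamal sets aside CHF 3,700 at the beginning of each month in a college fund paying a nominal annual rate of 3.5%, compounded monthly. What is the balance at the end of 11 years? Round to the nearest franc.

i = 0.035/12 = 0.00291667 per month; n = 11·12 = 132.
FV = 3700 × [(1+0.00291667)^132 − 1] / 0.00291667 × (1+i) = 3700 × 161.197143 = 596,429.4281
(Beginning-of-period payments → annuity-due factor ×(1+i).)

CHF 596,429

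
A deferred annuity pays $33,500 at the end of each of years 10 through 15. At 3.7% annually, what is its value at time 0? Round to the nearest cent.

$127,878.43

Value one period before first payment (t=9): 33500 × [1 − (1+0.037)^(−6)] / 0.037 = 33500 × 5.293724 = 177,339.7503
PV₀ = 177,339.7503 / (1+0.037)^9 = 177,339.7503 / 1.386784 = 127,878.4269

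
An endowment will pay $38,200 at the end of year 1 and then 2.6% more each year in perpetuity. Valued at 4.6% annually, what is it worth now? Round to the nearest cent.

$1,910,000.00

PV = PMT / (i − g) = 38200 / (0.046 − 0.026) = 38200 / 0.020000 = 1,910,000.0000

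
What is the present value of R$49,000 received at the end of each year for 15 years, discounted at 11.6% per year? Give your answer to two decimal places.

Annuity factor a(15|0.116) = 6.958888; PV = 49000 × 6.958888 = 340,985.5299

R$340,985.53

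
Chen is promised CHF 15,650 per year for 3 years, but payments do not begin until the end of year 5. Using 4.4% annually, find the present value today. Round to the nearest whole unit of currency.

CHF 36,283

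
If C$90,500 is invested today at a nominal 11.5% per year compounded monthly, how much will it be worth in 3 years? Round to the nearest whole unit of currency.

C$127,575

With 12 periods per year: i = 0.00958333, n = 36.
FV = PV·(1+i)^n = 90,500 × 1.409672 = 127,575.3553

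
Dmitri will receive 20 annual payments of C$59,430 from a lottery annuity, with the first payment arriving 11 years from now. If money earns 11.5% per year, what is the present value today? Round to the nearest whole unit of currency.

Value one period before first payment (t=10): 59430 × [1 − (1+0.115)^(−20)] / 0.115 = 59430 × 7.709816 = 458,194.3565
PV₀ = 458,194.3565 / (1+0.115)^10 = 458,194.3565 / 2.969947 = 154,276.9562

C$154,277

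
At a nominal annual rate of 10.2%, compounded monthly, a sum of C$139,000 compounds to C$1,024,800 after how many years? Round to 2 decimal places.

Periodic rate i = 0.102/12 = 0.0085.
n = ln(1.0248e+06/139000) / ln(1+0.0085) = ln(7.37266) / 0.008464 = 236.0303 months
= 236.0303/12 years

19.67 years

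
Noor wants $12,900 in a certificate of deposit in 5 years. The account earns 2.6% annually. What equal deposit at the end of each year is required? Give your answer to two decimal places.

$2,449.28

FV-annuity factor = 5.266848; PMT = 12900 / 5.266848 = 2,449.2826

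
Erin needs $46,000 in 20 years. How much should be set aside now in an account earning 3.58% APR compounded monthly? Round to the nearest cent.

With 12 periods per year: i = 0.00298333, n = 240.
PV = 46,000 / (1 + 0.00298333)^240 = 46,000 / 2.044052 = 22,504.3204

$22,504.32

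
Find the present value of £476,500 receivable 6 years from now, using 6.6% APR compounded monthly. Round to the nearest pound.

£321,036

With 12 periods per year: i = 0.0055, n = 72.
Discount factor = (1+0.0055)^(−72) = 0.673737; PV = 476,500 × 0.673737 = 321,035.8331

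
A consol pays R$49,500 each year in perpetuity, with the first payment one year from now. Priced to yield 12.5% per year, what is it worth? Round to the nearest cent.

R$396,000.00

PV = PMT / i = 49500 / 0.125 = 396,000.0000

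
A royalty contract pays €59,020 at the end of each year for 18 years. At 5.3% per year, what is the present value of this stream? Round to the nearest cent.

Annuity factor a(18|0.053) = 11.420374; PV = 59020 × 11.420374 = 674,030.4829

€674,030.48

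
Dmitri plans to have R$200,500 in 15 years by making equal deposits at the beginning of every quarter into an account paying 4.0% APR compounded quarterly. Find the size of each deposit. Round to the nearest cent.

i = 0.04/4 = 0.01 per quarter; n = 15·4 = 60.
PMT = 200500 / ( [(1+0.01)^60 − 1] / 0.01 × (1+i) ) = 200500 / 82.486367 = 2,430.7047

R$2,430.70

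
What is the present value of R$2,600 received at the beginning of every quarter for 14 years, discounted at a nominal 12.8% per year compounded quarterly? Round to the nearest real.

i = 0.128/4 = 0.032 per quarter; n = 14·4 = 56.
Annuity factor a(56|0.032) × (1+i) = 26.723290; PV = 2600 × 26.723290 = 69,480.5542
Payments are at the start of each period, so multiply by (1+i).

R$69,481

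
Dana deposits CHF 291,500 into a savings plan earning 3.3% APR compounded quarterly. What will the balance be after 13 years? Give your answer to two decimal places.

CHF 446,875.51

i = 0.033/4 = 0.00825 per quarter; n = 13·4 = 52.
FV = PV·(1+i)^n = 291,500 × 1.533021 = 446,875.5096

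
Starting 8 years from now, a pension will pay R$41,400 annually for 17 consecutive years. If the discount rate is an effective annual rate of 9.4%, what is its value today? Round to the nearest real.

R$183,842

Value one period before first payment (t=7): 41400 × [1 − (1+0.094)^(−17)] / 0.094 = 41400 × 8.328480 = 344,799.0863
PV₀ = 344,799.0863 / (1+0.094)^7 = 344,799.0863 / 1.875518 = 183,842.0492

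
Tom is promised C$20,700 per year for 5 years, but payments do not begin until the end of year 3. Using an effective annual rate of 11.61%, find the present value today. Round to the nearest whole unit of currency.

PV at t=2 (ordinary 5-year annuity): 20700 × a(5|0.1161) = 20700 × 3.639878 = 75,345.4664
Discount back 2 years: 75,345.4664 × (1+0.1161)^(−2) = 75,345.4664 × 0.802775 = 60,485.4490

C$60,485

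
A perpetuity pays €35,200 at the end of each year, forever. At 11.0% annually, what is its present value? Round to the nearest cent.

PV = C/r = 35200/0.11 = 320,000.0000

€320,000.00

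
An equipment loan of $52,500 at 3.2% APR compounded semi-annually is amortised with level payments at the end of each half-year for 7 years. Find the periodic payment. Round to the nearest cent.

$4,215.46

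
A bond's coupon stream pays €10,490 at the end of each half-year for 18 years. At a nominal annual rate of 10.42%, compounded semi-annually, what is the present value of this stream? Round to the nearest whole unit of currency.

Periodic rate i = 0.1042/2 = 0.0521; n = 18 × 2 = 36 periods.
PV = 10490 × [1 − (1+0.0521)^(−36)] / 0.0521 = 10490 × 16.109892 = 168,992.7702

€168,993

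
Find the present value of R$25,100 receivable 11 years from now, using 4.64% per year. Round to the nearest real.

R$15,240

PV = FV·(1+i)^(−n) = 25,100 × 0.607190 = 15,240.4812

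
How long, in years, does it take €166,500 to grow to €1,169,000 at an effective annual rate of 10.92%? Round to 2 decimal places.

18.80 years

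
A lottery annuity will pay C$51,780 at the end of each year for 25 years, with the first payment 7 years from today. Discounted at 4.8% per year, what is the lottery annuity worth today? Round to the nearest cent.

C$562,055.23

Value one period before first payment (t=6): 51780 × [1 − (1+0.048)^(−25)] / 0.048 = 51780 × 14.380853 = 744,640.5630
Discount back 6 years: 744,640.5630 × (1+0.048)^(−6) = 744,640.5630 × 0.754801 = 562,055.2310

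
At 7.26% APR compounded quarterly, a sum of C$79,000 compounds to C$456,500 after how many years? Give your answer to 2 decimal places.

Periodic rate i = 0.0726/4 = 0.01815.
n = ln(456500/79000) / ln(1+0.01815) = ln(5.77848) / 0.017987 = 97.5213 quarters
= 97.5213/4 years

24.38 years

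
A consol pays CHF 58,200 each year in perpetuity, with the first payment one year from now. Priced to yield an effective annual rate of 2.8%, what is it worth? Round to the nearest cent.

PV = PMT / i = 58200 / 0.028 = 2,078,571.4286

CHF 2,078,571.43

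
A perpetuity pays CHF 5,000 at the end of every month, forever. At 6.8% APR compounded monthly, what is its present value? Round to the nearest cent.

CHF 882,352.94

Periodic rate i = 0.068/12 = 0.00566667.
PV = C/r = 5000/0.00566667 = 882,352.9412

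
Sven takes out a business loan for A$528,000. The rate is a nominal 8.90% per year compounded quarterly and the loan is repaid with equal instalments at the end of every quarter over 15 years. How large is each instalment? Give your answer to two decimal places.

Periodic rate i = 0.089/4 = 0.02225; n = 15 × 4 = 60 periods.
PMT = 528000 / ( [1 − (1+0.02225)^(−60)] / 0.02225 ) = 528000 / 32.942118 = 16,028.1131

A$16,028.11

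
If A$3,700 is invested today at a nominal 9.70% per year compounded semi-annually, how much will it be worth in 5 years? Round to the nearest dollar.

A$5,941

With 2 periods per year: i = 0.0485, n = 10.
FV = PV·(1+i)^n = 3,700 × 1.605774 = 5,941.3628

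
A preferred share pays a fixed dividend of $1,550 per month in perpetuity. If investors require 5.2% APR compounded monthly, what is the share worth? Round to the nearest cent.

$357,692.31

Periodic rate i = 0.052/12 = 0.00433333.
PV = C/r = 1550/0.00433333 = 357,692.3077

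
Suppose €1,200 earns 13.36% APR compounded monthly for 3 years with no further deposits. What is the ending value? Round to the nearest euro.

€1,788

i = 0.1336/12 = 0.0111333 per month; n = 3·12 = 36.
1,200 × (1+0.0111333)^36 = 1,200 × 1.489716 = 1,787.6589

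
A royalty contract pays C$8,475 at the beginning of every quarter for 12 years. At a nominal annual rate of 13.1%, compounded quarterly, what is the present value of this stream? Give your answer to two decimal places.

Periodic rate i = 0.131/4 = 0.03275; n = 12 × 4 = 48 periods.
Annuity factor a(48|0.03275) × (1+i) = 24.819844; PV = 8475 × 24.819844 = 210,348.1800
(Beginning-of-period payments → annuity-due factor ×(1+i).)

C$210,348.18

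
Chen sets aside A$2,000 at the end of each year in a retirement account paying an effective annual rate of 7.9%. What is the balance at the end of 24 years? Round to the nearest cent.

A$131,690.02

FV = PMT · [(1+i)^n − 1] / i = 2000 · 65.845012 = 131,690.0242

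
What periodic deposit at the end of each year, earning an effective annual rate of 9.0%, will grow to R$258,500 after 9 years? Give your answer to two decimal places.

R$19,852.49

FV-annuity factor = 13.021036; PMT = 258500 / 13.021036 = 19,852.4903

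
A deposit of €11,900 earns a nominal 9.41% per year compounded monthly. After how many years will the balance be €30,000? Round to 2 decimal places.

9.86 years

Periodic rate i = 0.0941/12 = 0.00784167.
n = ln(30000/11900) / ln(1+0.00784167) = ln(2.52101) / 0.007811 = 118.3779 months
= 118.3779/12 years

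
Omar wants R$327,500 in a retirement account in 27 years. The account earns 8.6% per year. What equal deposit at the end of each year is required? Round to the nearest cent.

FV-annuity factor = 96.243621; PMT = 327500 / 96.243621 = 3,402.8229

R$3,402.82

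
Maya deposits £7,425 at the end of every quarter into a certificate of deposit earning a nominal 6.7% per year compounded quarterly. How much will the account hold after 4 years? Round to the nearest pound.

i = 0.067/4 = 0.01675 per quarter; n = 4·4 = 16.
FV = PMT · [(1+i)^n − 1] / i = 7425 · 18.176023 = 134,956.9677

£134,957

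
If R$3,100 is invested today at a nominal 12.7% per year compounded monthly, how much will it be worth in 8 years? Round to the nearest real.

R$8,517

i = 0.127/12 = 0.0105833 per month; n = 8·12 = 96.
FV = 3,100 × (1 + 0.0105833)^96 = 8,516.9936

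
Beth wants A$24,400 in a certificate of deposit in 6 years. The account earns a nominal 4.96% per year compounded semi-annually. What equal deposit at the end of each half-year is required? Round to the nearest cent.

Periodic rate i = 0.0496/2 = 0.0248; n = 6 × 2 = 12 periods.
FV-annuity factor = 13.779967; PMT = 24400 / 13.779967 = 1,770.6863

A$1,770.69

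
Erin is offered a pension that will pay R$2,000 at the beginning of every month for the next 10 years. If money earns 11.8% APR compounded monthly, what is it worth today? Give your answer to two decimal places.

R$141,913.08

Periodic rate i = 0.118/12 = 0.00983333; n = 10 × 12 = 120 periods.
PV = PMT · [1 − (1+i)^(−n)] / i × (1+i) = 2000 · 70.956540 = 141,913.0805
(Beginning-of-period payments → annuity-due factor ×(1+i).)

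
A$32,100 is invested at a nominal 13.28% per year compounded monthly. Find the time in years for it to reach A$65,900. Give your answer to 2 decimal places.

Periodic rate i = 0.1328/12 = 0.0110667.
(1+i)^n = 65900/32100 = 2.05296, so n = ln 2.05296 / ln 1.01107 = 65.3544 months
= 65.3544/12 years

5.45 years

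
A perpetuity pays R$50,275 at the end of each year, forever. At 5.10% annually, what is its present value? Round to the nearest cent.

R$985,784.31

PV = C/r = 50275/0.051 = 985,784.3137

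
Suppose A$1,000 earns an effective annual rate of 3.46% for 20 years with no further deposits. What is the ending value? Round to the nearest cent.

A$1,974.47

FV = PV·(1+i)^n = 1,000 × 1.974465 = 1,974.4652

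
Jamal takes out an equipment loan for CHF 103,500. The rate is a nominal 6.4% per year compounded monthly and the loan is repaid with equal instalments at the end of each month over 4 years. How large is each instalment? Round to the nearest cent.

CHF 2,449.73

i = 0.064/12 = 0.00533333 per month; n = 4·12 = 48.
PMT = 103500 / ( [1 − (1+0.00533333)^(−48)] / 0.00533333 ) = 103500 / 42.249608 = 2,449.7269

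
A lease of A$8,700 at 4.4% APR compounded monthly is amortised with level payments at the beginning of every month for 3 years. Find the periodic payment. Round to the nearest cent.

A$257.47

Periodic rate i = 0.044/12 = 0.00366667; n = 3 × 12 = 36 periods.
Annuity-PV factor × (1+i) = 33.790926; PMT = 8700 / 33.790926 = 257.4656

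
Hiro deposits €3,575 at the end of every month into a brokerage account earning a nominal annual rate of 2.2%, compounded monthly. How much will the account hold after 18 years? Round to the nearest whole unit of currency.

Periodic rate i = 0.022/12 = 0.00183333; n = 18 × 12 = 216 periods.
FV = PMT · [(1+i)^n − 1] / i = 3575 · 264.725838 = 946,394.8708

€946,395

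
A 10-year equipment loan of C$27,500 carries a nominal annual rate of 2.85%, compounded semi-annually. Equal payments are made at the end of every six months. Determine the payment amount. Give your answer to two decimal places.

C$1,589.94

Periodic rate i = 0.0285/2 = 0.01425; n = 10 × 2 = 20 periods.
Annuity-PV factor = 17.296247; PMT = 27500 / 17.296247 = 1,589.9403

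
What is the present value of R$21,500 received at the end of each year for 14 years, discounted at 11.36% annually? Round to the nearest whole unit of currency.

Annuity factor a(14|0.1136) = 6.851119; PV = 21500 × 6.851119 = 147,299.0622

R$147,299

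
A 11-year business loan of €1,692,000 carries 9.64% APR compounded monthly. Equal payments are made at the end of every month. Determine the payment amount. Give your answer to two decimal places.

€20,840.45

With 12 periods per year: i = 0.00803333, n = 132.
PMT = 1.692e+06 / ( [1 − (1+0.00803333)^(−132)] / 0.00803333 ) = 1.692e+06 / 81.188269 = 20,840.4494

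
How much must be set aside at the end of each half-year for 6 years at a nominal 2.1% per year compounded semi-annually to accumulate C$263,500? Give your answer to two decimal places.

i = 0.021/2 = 0.0105 per half-year; n = 6·2 = 12.
FV-annuity factor = 12.717838; PMT = 263500 / 12.717838 = 20,718.9307

C$20,718.93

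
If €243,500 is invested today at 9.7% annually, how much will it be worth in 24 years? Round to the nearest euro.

€2,246,250

FV = PV·(1+i)^n = 243,500 × 9.224845 = 2,246,249.6753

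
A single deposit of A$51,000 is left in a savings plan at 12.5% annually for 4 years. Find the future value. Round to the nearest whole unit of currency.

A$81,692

FV = 51,000 × (1 + 0.125)^4 = 81,692.1387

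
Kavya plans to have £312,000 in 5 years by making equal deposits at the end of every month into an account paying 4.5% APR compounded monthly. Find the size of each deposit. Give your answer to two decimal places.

£4,646.62

Periodic rate i = 0.045/12 = 0.00375; n = 5 × 12 = 60 periods.
FV-annuity factor = 67.145552; PMT = 312000 / 67.145552 = 4,646.6220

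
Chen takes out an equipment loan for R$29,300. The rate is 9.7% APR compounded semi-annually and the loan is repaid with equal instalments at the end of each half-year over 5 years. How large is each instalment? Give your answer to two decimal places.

i = 0.097/2 = 0.0485 per half-year; n = 5·2 = 10.
PMT = 29300 / ( [1 − (1+0.0485)^(−10)] / 0.0485 ) = 29300 / 7.778294 = 3,766.8929

R$3,766.89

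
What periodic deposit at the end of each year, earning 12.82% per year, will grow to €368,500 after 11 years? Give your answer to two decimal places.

FV-annuity factor = 21.600480; PMT = 368500 / 21.600480 = 17,059.8064

€17,059.81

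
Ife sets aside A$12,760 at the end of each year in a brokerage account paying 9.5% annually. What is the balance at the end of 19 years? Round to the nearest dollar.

FV = PMT · [(1+i)^n − 1] / i = 12760 · 48.513454 = 619,031.6794

A$619,032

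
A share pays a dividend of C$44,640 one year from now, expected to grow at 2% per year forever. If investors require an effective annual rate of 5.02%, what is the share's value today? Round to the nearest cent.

C$1,478,145.70

PV = D₁/(r − g) = 44640/(0.0502 − 0.02) = 1,478,145.6954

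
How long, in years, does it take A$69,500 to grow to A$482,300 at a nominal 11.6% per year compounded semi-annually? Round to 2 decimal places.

Periodic rate i = 0.116/2 = 0.058.
n = ln(482300/69500) / ln(1+0.058) = ln(6.93957) / 0.056380 = 34.3602 half-years
= 34.3602/2 years

17.18 years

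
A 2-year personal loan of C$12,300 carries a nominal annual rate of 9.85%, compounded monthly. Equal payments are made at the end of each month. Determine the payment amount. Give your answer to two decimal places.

C$566.73

With 12 periods per year: i = 0.00820833, n = 24.
PMT = 12300 / ( [1 − (1+0.00820833)^(−24)] / 0.00820833 ) = 12300 / 21.703403 = 566.7314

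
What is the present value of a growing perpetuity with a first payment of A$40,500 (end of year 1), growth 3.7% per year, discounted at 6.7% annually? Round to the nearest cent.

PV = D₁/(r − g) = 40500/(0.067 − 0.037) = 1,350,000.0000

A$1,350,000.00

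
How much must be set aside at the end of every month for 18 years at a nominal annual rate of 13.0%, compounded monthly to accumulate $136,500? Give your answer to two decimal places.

$159.84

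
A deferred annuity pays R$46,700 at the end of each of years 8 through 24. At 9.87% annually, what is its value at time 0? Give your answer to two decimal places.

R$195,399.64

Value one period before first payment (t=7): 46700 × [1 − (1+0.0987)^(−17)] / 0.0987 = 46700 × 8.086503 = 377,639.6944
PV₀ = 377,639.6944 / (1+0.0987)^7 = 377,639.6944 / 1.932653 = 195,399.6430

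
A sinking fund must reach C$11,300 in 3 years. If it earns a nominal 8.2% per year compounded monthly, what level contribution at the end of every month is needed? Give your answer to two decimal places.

C$277.93

With 12 periods per year: i = 0.00683333, n = 36.
PMT = 11300 / ( [(1+0.00683333)^36 − 1] / 0.00683333 ) = 11300 / 40.658046 = 277.9278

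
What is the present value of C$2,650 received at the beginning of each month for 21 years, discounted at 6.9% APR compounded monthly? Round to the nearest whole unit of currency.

C$354,230

With 12 periods per year: i = 0.00575, n = 252.
Annuity factor a(252|0.00575) × (1+i) = 133.671795; PV = 2650 × 133.671795 = 354,230.2569
(Beginning-of-period payments → annuity-due factor ×(1+i).)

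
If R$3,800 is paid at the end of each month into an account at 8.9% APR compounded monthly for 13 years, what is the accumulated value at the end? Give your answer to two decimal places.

i = 0.089/12 = 0.00741667 per month; n = 13·12 = 156.
FV = 3800 × [(1+0.00741667)^156 − 1] / 0.00741667 = 3800 × 292.156627 = 1,110,195.1814

R$1,110,195.18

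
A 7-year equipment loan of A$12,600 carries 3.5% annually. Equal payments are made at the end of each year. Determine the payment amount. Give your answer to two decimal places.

A$2,060.66

PMT = 12600 / ( [1 − (1+0.035)^(−7)] / 0.035 ) = 12600 / 6.114544 = 2,060.6606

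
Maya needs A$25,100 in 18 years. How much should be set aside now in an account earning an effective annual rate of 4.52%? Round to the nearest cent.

Discount factor = (1+0.0452)^(−18) = 0.451243; PV = 25,100 × 0.451243 = 11,326.2072

A$11,326.21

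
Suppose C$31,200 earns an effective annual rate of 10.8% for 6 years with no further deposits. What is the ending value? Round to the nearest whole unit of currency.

C$57,729

31,200 × (1+0.108)^6 = 31,200 × 1.850285 = 57,728.8833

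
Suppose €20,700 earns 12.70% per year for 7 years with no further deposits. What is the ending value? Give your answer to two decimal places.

FV = 20,700 × (1 + 0.127)^7 = 47,801.0854

€47,801.09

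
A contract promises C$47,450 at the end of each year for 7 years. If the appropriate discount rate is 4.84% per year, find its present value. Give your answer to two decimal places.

C$276,162.58

PV = 47450 × [1 − (1+0.0484)^(−7)] / 0.0484 = 47450 × 5.820075 = 276,162.5797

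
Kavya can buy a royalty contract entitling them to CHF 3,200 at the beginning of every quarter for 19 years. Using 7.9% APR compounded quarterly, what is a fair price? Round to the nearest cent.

CHF 127,852.63

With 4 periods per year: i = 0.01975, n = 76.
Annuity factor a(76|0.01975) × (1+i) = 39.953947; PV = 3200 × 39.953947 = 127,852.6290
(annuity-due: payments at period start, so ×(1+i).)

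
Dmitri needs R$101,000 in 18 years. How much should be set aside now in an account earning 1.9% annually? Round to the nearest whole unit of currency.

PV = FV·(1+i)^(−n) = 101,000 × 0.712631 = 71,975.7272

R$71,976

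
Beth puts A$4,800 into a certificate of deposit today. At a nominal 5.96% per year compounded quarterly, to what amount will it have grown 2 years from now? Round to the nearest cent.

i = 0.0596/4 = 0.0149 per quarter; n = 2·4 = 8.
4,800 × (1+0.0149)^8 = 4,800 × 1.125605 = 5,402.9041

A$5,402.90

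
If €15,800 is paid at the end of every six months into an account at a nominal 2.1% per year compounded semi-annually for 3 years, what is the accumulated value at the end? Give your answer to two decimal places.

i = 0.021/2 = 0.0105 per half-year; n = 3·2 = 6.
FV = 15800 × [(1+0.0105)^6 − 1] / 0.0105 = 15800 × 6.159722 = 97,323.6145

€97,323.61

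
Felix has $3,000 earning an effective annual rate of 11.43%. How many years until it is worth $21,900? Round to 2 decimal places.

18.37 years

(1+i)^n = 21900/3000 = 7.30000, so n = ln 7.30000 / ln 1.1143 = 18.3677 years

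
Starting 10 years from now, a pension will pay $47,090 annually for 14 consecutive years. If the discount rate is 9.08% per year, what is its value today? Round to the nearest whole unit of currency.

$166,953

Value one period before first payment (t=9): 47090 × [1 − (1+0.0908)^(−14)] / 0.0908 = 47090 × 7.751228 = 365,005.3260
PV₀ = 365,005.3260 / (1+0.0908)^9 = 365,005.3260 / 2.186282 = 166,952.5428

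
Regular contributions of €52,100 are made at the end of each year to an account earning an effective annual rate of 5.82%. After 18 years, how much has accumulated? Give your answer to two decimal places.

€1,582,999.67

FV = PMT · [(1+i)^n − 1] / i = 52100 · 30.383871 = 1,582,999.6727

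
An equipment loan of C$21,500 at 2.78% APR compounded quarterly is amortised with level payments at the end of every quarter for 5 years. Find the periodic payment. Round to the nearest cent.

With 4 periods per year: i = 0.00695, n = 20.
Annuity-PV factor = 18.612010; PMT = 21500 / 18.612010 = 1,155.1681

C$1,155.17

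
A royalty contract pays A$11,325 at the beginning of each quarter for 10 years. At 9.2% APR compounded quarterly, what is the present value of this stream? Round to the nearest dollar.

A$300,873

i = 0.092/4 = 0.023 per quarter; n = 10·4 = 40.
PV = 11325 × [1 − (1+0.023)^(−40)] / 0.023 × (1+i) = 11325 × 26.567153 = 300,873.0078
Payments are at the start of each period, so multiply by (1+i).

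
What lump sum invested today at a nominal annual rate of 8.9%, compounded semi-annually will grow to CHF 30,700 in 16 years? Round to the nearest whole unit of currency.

Periodic rate i = 0.089/2 = 0.0445; n = 16 × 2 = 32 periods.
Discount factor = (1+0.0445)^(−32) = 0.248273; PV = 30,700 × 0.248273 = 7,621.9862

CHF 7,622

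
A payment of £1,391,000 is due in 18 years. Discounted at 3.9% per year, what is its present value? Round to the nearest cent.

£698,630.07

Discount factor = (1+0.039)^(−18) = 0.502250; PV = 1,391,000 × 0.502250 = 698,630.0694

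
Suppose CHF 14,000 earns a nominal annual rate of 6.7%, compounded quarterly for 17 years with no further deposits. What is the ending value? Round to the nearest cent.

With 4 periods per year: i = 0.01675, n = 68.
FV = 14,000 × (1 + 0.01675)^68 = 43,320.3891

CHF 43,320.39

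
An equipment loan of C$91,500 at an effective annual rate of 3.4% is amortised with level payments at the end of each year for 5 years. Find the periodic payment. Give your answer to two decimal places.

C$20,208.19

Annuity-PV factor = 4.527868; PMT = 91500 / 4.527868 = 20,208.1861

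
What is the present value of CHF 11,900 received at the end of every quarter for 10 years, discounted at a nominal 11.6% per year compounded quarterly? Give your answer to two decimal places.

CHF 279,567.04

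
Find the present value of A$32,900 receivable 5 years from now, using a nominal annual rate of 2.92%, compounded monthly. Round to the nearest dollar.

With 12 periods per year: i = 0.00243333, n = 60.
Discount factor = (1+0.00243333)^(−60) = 0.864311; PV = 32,900 × 0.864311 = 28,435.8310

A$28,436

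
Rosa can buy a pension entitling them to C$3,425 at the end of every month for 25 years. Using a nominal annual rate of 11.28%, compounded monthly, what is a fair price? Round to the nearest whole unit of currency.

With 12 periods per year: i = 0.0094, n = 300.
PV = 3425 × [1 − (1+0.0094)^(−300)] / 0.0094 = 3425 × 99.957847 = 342,355.6264

C$342,356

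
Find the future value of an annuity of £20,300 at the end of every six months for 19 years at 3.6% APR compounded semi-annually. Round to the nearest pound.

£1,093,685

With 2 periods per year: i = 0.018, n = 38.
FV = PMT · [(1+i)^n − 1] / i = 20300 · 53.876123 = 1,093,685.2871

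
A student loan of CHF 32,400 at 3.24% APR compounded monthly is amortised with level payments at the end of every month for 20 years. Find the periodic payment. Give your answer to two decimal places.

CHF 183.61

i = 0.0324/12 = 0.0027 per month; n = 20·12 = 240.
Annuity-PV factor = 176.463744; PMT = 32400 / 176.463744 = 183.6071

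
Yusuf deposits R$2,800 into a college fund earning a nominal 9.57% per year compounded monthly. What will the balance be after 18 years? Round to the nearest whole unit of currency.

R$15,571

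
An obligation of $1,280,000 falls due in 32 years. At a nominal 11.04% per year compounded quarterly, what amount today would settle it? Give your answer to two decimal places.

$39,239.70

i = 0.1104/4 = 0.0276 per quarter; n = 32·4 = 128.
PV = FV·(1+i)^(−n) = 1,280,000 × 0.030656 = 39,239.7050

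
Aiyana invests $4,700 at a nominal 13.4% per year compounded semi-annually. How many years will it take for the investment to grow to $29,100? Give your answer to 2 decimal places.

Periodic rate i = 0.134/2 = 0.067.
(1+i)^n = 29100/4700 = 6.19149, so n = ln 6.19149 / ln 1.067 = 28.1133 half-years
= 28.1133/2 years

14.06 years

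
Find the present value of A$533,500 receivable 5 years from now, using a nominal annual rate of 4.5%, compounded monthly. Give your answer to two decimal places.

A$426,187.71

i = 0.045/12 = 0.00375 per month; n = 5·12 = 60.
PV = FV·(1+i)^(−n) = 533,500 × 0.798852 = 426,187.7147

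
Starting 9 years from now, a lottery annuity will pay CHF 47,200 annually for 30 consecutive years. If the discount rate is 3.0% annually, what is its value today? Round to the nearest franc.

PV at t=8 (ordinary 30-year annuity): 47200 × a(30|0.03) = 47200 × 19.600441 = 925,140.8317
PV₀ = 925,140.8317 / (1+0.03)^8 = 925,140.8317 / 1.266770 = 730,314.7156

CHF 730,315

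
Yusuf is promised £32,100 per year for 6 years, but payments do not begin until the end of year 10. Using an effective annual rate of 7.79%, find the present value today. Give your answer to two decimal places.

PV at t=9 (ordinary 6-year annuity): 32100 × a(6|0.0779) = 32100 × 4.652479 = 149,344.5698
PV₀ = 149,344.5698 / (1+0.0779)^9 = 149,344.5698 / 1.964293 = 76,029.6846

£76,029.68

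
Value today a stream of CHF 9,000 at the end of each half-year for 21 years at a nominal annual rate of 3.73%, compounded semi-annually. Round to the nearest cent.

CHF 260,491.34

Periodic rate i = 0.0373/2 = 0.01865; n = 21 × 2 = 42 periods.
PV = 9000 × [1 − (1+0.01865)^(−42)] / 0.01865 = 9000 × 28.943482 = 260,491.3413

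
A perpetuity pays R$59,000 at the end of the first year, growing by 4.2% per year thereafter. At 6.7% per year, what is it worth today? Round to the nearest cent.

R$2,360,000.00

PV = PMT / (i − g) = 59000 / (0.067 − 0.042) = 59000 / 0.025000 = 2,360,000.0000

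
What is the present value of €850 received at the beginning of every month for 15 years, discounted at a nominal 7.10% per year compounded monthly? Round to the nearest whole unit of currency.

€94,538

Periodic rate i = 0.071/12 = 0.00591667; n = 15 × 12 = 180 periods.
Annuity factor a(180|0.00591667) × (1+i) = 111.221276; PV = 850 × 111.221276 = 94,538.0850
(Beginning-of-period payments → annuity-due factor ×(1+i).)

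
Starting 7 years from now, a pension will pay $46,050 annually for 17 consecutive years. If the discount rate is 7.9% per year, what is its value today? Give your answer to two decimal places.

Value one period before first payment (t=6): 46050 × [1 − (1+0.079)^(−17)] / 0.079 = 46050 × 9.182799 = 422,867.9133
Discount back 6 years: 422,867.9133 × (1+0.079)^(−6) = 422,867.9133 × 0.633682 = 267,963.7609

$267,963.76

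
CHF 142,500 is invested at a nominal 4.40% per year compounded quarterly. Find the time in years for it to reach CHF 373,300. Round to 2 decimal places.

Periodic rate i = 0.044/4 = 0.011.
n = ln(373300/142500) / ln(1+0.011) = ln(2.61965) / 0.010940 = 88.0298 quarters
= 88.0298/4 years

22.01 years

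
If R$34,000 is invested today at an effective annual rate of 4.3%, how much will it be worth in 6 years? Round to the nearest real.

34,000 × (1+0.043)^6 = 34,000 × 1.287377 = 43,770.8286

R$43,771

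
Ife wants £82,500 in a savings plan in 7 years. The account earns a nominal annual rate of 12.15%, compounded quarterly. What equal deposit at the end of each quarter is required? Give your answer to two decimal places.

Periodic rate i = 0.1215/4 = 0.030375; n = 7 × 4 = 28 periods.
PMT = 82500 / ( [(1+0.030375)^28 − 1] / 0.030375 ) = 82500 / 43.172550 = 1,910.9365

£1,910.94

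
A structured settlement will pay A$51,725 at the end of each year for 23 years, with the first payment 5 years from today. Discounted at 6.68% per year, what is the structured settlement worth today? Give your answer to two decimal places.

A$462,741.14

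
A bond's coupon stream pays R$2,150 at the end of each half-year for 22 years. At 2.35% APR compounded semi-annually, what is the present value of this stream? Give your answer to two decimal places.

R$73,537.93

i = 0.0235/2 = 0.01175 per half-year; n = 22·2 = 44.
Annuity factor a(44|0.01175) = 34.203690; PV = 2150 × 34.203690 = 73,537.9336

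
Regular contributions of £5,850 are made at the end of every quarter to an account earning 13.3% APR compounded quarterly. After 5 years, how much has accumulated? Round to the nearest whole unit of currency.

i = 0.133/4 = 0.03325 per quarter; n = 5·4 = 20.
Accumulation factor s(20|0.03325) = 27.776579; FV = 5850 × 27.776579 = 162,492.9881

£162,493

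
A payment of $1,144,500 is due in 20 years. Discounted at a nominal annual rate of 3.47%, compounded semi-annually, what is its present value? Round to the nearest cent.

$575,175.29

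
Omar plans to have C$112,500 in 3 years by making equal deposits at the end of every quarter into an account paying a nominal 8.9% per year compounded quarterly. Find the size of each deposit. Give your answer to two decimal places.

i = 0.089/4 = 0.02225 per quarter; n = 3·4 = 12.
FV-annuity factor = 13.583065; PMT = 112500 / 13.583065 = 8,282.3719

C$8,282.37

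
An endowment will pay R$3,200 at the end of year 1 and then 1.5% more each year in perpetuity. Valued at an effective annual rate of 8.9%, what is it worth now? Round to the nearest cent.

R$43,243.24

PV = PMT / (i − g) = 3200 / (0.089 − 0.015) = 3200 / 0.074000 = 43,243.2432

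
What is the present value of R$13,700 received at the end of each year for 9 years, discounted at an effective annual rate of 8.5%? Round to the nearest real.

PV = PMT · [1 − (1+i)^(−n)] / i = 13700 · 6.119063 = 83,831.1582

R$83,831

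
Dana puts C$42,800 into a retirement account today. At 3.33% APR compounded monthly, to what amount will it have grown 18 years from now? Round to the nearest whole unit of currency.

i = 0.0333/12 = 0.002775 per month; n = 18·12 = 216.
42,800 × (1+0.002775)^216 = 42,800 × 1.819515 = 77,875.2331

C$77,875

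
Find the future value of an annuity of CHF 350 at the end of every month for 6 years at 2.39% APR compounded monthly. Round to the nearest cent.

With 12 periods per year: i = 0.00199167, n = 72.
Accumulation factor s(72|0.00199167) = 77.335629; FV = 350 × 77.335629 = 27,067.4702

CHF 27,067.47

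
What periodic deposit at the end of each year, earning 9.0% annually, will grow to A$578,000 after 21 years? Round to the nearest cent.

PMT = 578000 / ( [(1+0.09)^21 − 1] / 0.09 ) = 578000 / 56.764530 = 10,182.4149

A$10,182.41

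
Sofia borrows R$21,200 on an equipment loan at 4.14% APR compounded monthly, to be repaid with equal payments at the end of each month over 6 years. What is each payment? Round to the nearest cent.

Periodic rate i = 0.0414/12 = 0.00345; n = 6 × 12 = 72 periods.
PMT = 21200 / ( [1 − (1+0.00345)^(−72)] / 0.00345 ) = 21200 / 63.657563 = 333.0319

R$333.03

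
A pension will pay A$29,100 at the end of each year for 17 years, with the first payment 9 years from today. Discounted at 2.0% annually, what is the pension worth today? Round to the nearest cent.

Value one period before first payment (t=8): 29100 × [1 − (1+0.02)^(−17)] / 0.02 = 29100 × 14.291872 = 415,893.4716
Discount back 8 years: 415,893.4716 × (1+0.02)^(−8) = 415,893.4716 × 0.853490 = 354,961.0735

A$354,961.07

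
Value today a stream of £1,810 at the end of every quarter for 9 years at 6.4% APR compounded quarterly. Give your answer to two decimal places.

£49,242.03

Periodic rate i = 0.064/4 = 0.016; n = 9 × 4 = 36 periods.
PV = 1810 × [1 − (1+0.016)^(−36)] / 0.016 = 1810 × 27.205541 = 49,242.0289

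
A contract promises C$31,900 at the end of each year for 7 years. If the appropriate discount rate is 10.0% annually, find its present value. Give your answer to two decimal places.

C$155,302.56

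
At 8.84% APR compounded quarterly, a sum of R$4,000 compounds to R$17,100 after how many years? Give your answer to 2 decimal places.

Periodic rate i = 0.0884/4 = 0.0221.
(1+i)^n = 17100/4000 = 4.27500, so n = ln 4.27500 / ln 1.0221 = 66.4606 quarters
= 66.4606/4 years

16.62 years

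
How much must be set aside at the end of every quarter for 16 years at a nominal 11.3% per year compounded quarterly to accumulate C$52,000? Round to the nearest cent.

With 4 periods per year: i = 0.02825, n = 64.
PMT = 52000 / ( [(1+0.02825)^64 − 1] / 0.02825 ) = 52000 / 175.124751 = 296.9312

C$296.93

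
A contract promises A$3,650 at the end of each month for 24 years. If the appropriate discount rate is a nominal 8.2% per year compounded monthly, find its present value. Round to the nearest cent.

i = 0.082/12 = 0.00683333 per month; n = 24·12 = 288.
Annuity factor a(288|0.00683333) = 125.754949; PV = 3650 × 125.754949 = 459,005.5650

A$459,005.56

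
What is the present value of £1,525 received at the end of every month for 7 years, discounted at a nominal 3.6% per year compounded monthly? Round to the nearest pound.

With 12 periods per year: i = 0.003, n = 84.
PV = 1525 × [1 − (1+0.003)^(−84)] / 0.003 = 1525 × 74.153998 = 113,084.8471

£113,085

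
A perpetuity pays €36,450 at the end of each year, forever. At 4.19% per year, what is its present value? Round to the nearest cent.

PV = C/r = 36450/0.0419 = 869,928.4010

€869,928.40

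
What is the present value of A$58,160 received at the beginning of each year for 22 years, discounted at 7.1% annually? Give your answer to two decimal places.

PV = 58160 × [1 − (1+0.071)^(−22)] / 0.071 × (1+i) = 58160 × 11.748993 = 683,321.4371
(annuity-due: payments at period start, so ×(1+i).)

A$683,321.44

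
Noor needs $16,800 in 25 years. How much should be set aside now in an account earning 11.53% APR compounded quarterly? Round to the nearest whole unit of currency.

i = 0.1153/4 = 0.028825 per quarter; n = 25·4 = 100.
PV = FV·(1+i)^(−n) = 16,800 × 0.058324 = 979.8473

$980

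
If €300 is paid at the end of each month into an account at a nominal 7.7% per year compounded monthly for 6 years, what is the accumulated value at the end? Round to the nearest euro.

€27,346

With 12 periods per year: i = 0.00641667, n = 72.
FV = PMT · [(1+i)^n − 1] / i = 300 · 91.153925 = 27,346.1775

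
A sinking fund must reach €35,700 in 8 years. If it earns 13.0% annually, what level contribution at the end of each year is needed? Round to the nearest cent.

PMT = 35700 / ( [(1+0.13)^8 − 1] / 0.13 ) = 35700 / 12.757263 = 2,798.4059

€2,798.41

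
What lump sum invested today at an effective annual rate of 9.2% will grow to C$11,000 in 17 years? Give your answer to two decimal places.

C$2,463.81

Discount factor = (1+0.092)^(−17) = 0.223983; PV = 11,000 × 0.223983 = 2,463.8135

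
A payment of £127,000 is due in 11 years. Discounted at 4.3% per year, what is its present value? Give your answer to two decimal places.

Discount factor = (1+0.043)^(−11) = 0.629322; PV = 127,000 × 0.629322 = 79,923.8375

£79,923.84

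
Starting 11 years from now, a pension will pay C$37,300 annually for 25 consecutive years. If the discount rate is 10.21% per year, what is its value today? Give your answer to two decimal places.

C$126,028.47

Value one period before first payment (t=10): 37300 × [1 − (1+0.1021)^(−25)] / 0.1021 = 37300 × 8.932435 = 333,179.8084
PV₀ = 333,179.8084 / (1+0.1021)^10 = 333,179.8084 / 2.643687 = 126,028.4660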